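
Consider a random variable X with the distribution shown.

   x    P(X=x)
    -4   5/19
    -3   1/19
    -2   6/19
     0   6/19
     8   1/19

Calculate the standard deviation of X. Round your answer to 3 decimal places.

E[X] = -27/19, E[X²] = 177/19
Var(X) = E[X²] − (E[X])² = 177/19 − 729/361 = 2634/361
SD(X) = √(2634/361) ≈ 2.701

2.701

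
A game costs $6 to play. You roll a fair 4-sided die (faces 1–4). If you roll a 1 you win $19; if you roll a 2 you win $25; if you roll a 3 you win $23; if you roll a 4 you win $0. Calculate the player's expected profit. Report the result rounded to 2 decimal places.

$10.75

E[payout] = (1/4)·0 + (1/4)·19 + (1/4)·23 + (1/4)·25 = 67/4
Expected profit = 67/4 − 6 = 43/4 ≈ $10.75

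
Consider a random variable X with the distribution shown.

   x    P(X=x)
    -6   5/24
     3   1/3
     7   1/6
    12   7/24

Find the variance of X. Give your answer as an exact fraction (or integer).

5927/144

E[X] = (5/24)·(-6) + (1/3)·3 + (1/6)·7 + (7/24)·12 = 53/12
E[X²] = (5/24)·36 + (1/3)·9 + (1/6)·49 + (7/24)·144 = 182/3
Var(X) = 182/3 − (53/12)² = 5927/144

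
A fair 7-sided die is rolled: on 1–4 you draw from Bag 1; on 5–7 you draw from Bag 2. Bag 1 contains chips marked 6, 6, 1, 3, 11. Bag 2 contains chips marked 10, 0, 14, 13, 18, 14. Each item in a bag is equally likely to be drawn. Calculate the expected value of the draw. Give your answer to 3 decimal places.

8.014

E[X | Bag 1] = (6 + 6 + 1 + 3 + 11)/5 = 27/5
E[X | Bag 2] = (10 + 0 + 14 + 13 + 18 + 14)/6 = 23/2
E[X] = (4/7)·27/5 + (3/7)·23/2 = 561/70 ≈ 8.014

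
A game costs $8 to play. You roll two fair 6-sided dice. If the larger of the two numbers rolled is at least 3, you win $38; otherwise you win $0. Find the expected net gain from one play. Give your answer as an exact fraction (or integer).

232/9 dollars

E[payout] = (1/9)·0 + (8/9)·38 = 304/9
Expected profit = 304/9 − 8 = 232/9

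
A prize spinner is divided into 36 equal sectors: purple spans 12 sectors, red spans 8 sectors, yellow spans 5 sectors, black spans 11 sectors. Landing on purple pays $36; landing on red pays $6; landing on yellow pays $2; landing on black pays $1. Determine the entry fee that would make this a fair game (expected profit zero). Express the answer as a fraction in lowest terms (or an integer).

167/12 dollars

E[payout] = (12/36)·36 + (8/36)·6 + (5/36)·2 + (11/36)·1 = 167/12
Fair fee = E[payout] = 167/12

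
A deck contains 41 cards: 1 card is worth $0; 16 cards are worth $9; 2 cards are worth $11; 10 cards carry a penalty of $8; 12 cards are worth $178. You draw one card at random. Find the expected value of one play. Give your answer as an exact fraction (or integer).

E[payout] = (1/41)·0 + (16/41)·9 + (2/41)·11 + (10/41)·(-8) + (12/41)·178 = 2222/41

2222/41 dollars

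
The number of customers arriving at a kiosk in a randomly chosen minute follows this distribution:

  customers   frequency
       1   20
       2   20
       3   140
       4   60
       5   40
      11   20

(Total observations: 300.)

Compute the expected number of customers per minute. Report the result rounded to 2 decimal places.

Total = 300, so P(customers=1) = 20/300, etc.
E[X] = (1/15)·1 + (1/15)·2 + (7/15)·3 + (1/5)·4 + (2/15)·5 + (1/15)·11
     = 19/5 ≈ 3.80

3.80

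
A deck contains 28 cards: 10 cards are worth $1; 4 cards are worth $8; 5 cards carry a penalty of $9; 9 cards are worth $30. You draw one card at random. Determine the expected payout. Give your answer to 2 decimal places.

$9.54

E[payout] = (10/28)·1 + (4/28)·8 + (5/28)·(-9) + (9/28)·30 = 267/28
≈ $9.54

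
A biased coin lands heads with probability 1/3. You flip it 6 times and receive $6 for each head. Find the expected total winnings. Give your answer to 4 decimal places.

$12.0000

E[#heads] = 6·1/3 = 2 (linearity over flips).
E[winnings] = 6·2 = 12.
≈ 12.0000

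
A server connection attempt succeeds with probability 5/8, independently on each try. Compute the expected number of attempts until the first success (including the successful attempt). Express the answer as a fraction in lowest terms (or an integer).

8/5

For a geometric distribution, E[trials] = 1/p = 1/(5/8) = 8/5.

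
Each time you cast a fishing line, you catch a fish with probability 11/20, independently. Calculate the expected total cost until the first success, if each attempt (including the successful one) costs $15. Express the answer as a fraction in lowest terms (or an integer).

E[#attempts] = 1/p = 20/11; E[cost] = 15·20/11 = 300/11.

300/11 dollars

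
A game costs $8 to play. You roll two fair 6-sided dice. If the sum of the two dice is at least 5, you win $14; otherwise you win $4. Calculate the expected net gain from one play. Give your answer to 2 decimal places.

E[payout] = (1/6)·4 + (5/6)·14 = 37/3
Expected profit = 37/3 − 8 = 13/3 ≈ $4.33

$4.33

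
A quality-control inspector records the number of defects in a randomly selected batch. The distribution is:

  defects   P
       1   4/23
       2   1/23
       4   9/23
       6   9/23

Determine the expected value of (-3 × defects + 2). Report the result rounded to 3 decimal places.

E[-3x+2] = (4/23)·(-1) + (1/23)·(-4) + (9/23)·(-10) + (9/23)·(-16)
     = -242/23 ≈ -10.522

-10.522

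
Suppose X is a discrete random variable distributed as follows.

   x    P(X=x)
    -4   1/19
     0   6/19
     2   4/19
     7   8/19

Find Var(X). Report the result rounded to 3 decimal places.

E[X] = (1/19)·(-4) + (6/19)·0 + (4/19)·2 + (8/19)·7 = 60/19
E[X²] = (1/19)·16 + (6/19)·0 + (4/19)·4 + (8/19)·49 = 424/19
Var(X) = 424/19 − (60/19)² = 4456/361 ≈ 12.343

12.343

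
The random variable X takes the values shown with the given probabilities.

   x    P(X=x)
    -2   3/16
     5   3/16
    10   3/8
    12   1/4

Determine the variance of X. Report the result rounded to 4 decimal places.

E[X] = (3/16)·(-2) + (3/16)·5 + (3/8)·10 + (1/4)·12 = 117/16
E[X²] = (3/16)·4 + (3/16)·25 + (3/8)·100 + (1/4)·144 = 1263/16
Var(X) = 1263/16 − (117/16)² = 6519/256 ≈ 25.4648

25.4648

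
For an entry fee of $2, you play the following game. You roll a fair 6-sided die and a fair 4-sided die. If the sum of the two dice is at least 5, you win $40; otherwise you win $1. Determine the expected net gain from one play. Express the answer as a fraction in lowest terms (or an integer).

113/4 dollars

E[payout] = (1/4)·1 + (3/4)·40 = 121/4
Expected profit = 121/4 − 2 = 113/4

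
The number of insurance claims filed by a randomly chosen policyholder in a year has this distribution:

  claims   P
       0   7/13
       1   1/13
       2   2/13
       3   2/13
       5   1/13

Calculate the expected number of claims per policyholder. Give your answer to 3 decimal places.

E[X] = (7/13)·0 + (1/13)·1 + (2/13)·2 + (2/13)·3 + (1/13)·5
     = 16/13 ≈ 1.231

1.231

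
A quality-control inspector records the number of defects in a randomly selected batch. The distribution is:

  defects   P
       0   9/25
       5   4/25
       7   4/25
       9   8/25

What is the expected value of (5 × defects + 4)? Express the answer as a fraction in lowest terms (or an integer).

E[5x+4] = (9/25)·4 + (4/25)·29 + (4/25)·39 + (8/25)·49
     = 28

28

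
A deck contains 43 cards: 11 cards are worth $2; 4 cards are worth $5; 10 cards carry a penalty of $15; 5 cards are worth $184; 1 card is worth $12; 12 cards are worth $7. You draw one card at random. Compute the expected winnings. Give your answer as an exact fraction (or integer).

E[payout] = (11/43)·2 + (4/43)·5 + (10/43)·(-15) + (5/43)·184 + (1/43)·12 + (12/43)·7 = 908/43

908/43 dollars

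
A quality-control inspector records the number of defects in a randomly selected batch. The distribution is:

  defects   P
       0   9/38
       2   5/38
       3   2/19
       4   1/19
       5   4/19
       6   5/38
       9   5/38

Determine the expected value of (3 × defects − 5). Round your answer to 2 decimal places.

6.45

E[3x-5] = (9/38)·(-5) + (5/38)·1 + (2/19)·4 + (1/19)·7 + (4/19)·10 + (5/38)·13 + (5/38)·22
     = 245/38 ≈ 6.45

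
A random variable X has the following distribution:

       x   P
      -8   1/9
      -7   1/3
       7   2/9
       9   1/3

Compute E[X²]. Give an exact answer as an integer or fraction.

E[X²] = (1/9)·64 + (1/3)·49 + (2/9)·49 + (1/3)·81
     = 184/3

184/3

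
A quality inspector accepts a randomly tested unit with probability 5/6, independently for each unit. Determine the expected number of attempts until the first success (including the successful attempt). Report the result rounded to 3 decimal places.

For a geometric distribution, E[trials] = 1/p = 1/(5/6) = 6/5.
≈ 1.200

1.200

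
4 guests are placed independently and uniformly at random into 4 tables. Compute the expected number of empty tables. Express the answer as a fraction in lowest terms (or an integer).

81/64

Let Xⱼ=1 if table j is empty. P(Xⱼ=1) = ((4-1)/4)^4 = 81/256.
By linearity, E[#empty] = 4·81/256 = 81/64.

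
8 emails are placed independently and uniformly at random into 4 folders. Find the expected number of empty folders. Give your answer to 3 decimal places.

0.400

Let Xⱼ=1 if folder j is empty. P(Xⱼ=1) = ((4-1)/4)^8 = 6561/65536.
By linearity, E[#empty] = 4·6561/65536 = 6561/16384.
≈ 0.400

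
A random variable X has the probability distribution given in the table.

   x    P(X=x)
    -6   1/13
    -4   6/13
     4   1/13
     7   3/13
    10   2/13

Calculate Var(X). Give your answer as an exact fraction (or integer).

6210/169

E[X] = (1/13)·(-6) + (6/13)·(-4) + (1/13)·4 + (3/13)·7 + (2/13)·10 = 15/13
E[X²] = (1/13)·36 + (6/13)·16 + (1/13)·16 + (3/13)·49 + (2/13)·100 = 495/13
Var(X) = 495/13 − (15/13)² = 6210/169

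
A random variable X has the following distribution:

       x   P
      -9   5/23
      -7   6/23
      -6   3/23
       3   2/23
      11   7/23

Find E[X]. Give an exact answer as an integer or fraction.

E[X] = (5/23)·(-9) + (6/23)·(-7) + (3/23)·(-6) + (2/23)·3 + (7/23)·11
     = -22/23

-22/23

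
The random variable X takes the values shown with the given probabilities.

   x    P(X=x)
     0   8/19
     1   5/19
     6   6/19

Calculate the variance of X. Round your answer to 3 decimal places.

E[X] = (8/19)·0 + (5/19)·1 + (6/19)·6 = 41/19
E[X²] = (8/19)·0 + (5/19)·1 + (6/19)·36 = 221/19
Var(X) = 221/19 − (41/19)² = 2518/361 ≈ 6.975

6.975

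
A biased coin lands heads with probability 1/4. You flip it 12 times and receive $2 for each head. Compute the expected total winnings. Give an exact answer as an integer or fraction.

E[#heads] = 12·1/4 = 3 (linearity over flips).
E[winnings] = 2·3 = 6.

$6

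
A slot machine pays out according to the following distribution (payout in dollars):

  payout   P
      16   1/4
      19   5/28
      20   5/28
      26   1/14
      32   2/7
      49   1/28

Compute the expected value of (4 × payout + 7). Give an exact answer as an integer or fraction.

713/7

E[4x+7] = (1/4)·71 + (5/28)·83 + (5/28)·87 + (1/14)·111 + (2/7)·135 + (1/28)·203
     = 713/7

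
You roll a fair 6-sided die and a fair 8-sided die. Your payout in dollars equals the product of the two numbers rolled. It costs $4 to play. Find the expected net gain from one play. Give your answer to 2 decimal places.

$11.75

Distribution of the product of the two numbers rolled: 1 w.p. 1/48, 2 w.p. 1/24, 3 w.p. 1/24, 4 w.p. 1/16, 5 w.p. 1/24, 6 w.p. 1/12, …
E[payout] = (1/48)·1 + (1/24)·2 + (1/24)·3 + (1/16)·4 + (1/24)·5 + (1/12)·6 + (1/48)·7 + (1/16)·8 + (1/48)·9 + (1/24)·10 + (1/12)·12 + (1/48)·14 + (1/24)·15 + (1/24)·16 + (1/24)·18 + (1/24)·20 + (1/48)·21 + (1/16)·24 + (1/48)·25 + (1/48)·28 + (1/24)·30 + (1/48)·32 + (1/48)·35 + (1/48)·36 + (1/48)·40 + (1/48)·42 + (1/48)·48 = 63/4
Expected profit = 63/4 − 4 = 47/4 ≈ $11.75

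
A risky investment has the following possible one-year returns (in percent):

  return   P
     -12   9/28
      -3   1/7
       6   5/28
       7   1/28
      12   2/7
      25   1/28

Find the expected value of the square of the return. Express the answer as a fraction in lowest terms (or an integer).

E[X²] = (9/28)·144 + (1/7)·9 + (5/28)·36 + (1/28)·49 + (2/7)·144 + (1/28)·625
     = 1669/14

1669/14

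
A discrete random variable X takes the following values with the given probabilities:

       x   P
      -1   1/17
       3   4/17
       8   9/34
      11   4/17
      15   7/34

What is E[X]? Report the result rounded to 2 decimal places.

E[X] = (1/17)·(-1) + (4/17)·3 + (9/34)·8 + (4/17)·11 + (7/34)·15
     = 287/34 ≈ 8.44

8.44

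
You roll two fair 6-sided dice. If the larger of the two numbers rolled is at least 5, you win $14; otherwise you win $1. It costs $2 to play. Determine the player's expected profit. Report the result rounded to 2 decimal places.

E[payout] = (4/9)·1 + (5/9)·14 = 74/9
Expected profit = 74/9 − 2 = 56/9 ≈ $6.22

$6.22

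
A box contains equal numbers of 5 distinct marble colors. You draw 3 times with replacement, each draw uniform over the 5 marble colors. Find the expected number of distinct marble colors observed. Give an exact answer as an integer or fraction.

61/25

Let Xⱼ=1 if type j appears at least once. P(Xⱼ=1) = 1 − ((5−1)/5)^3 = 61/125.
E[#distinct] = 5·61/125 = 61/25.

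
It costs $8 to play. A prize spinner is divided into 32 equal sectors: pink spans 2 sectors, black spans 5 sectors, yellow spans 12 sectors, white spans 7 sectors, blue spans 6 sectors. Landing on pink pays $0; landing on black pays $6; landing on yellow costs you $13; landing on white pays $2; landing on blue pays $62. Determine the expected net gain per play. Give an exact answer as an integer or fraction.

E[payout] = (2/32)·0 + (5/32)·6 + (12/32)·(-13) + (7/32)·2 + (6/32)·62 = 65/8
Expected profit = 65/8 − 8 = 1/8

1/8 dollars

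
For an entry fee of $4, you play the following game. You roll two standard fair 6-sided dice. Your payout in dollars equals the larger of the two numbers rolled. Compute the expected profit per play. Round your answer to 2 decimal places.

Distribution of the larger of the two numbers rolled: 1 w.p. 1/36, 2 w.p. 1/12, 3 w.p. 5/36, 4 w.p. 7/36, 5 w.p. 1/4, 6 w.p. 11/36
E[payout] = (1/36)·1 + (1/12)·2 + (5/36)·3 + (7/36)·4 + (1/4)·5 + (11/36)·6 = 161/36
Expected profit = 161/36 − 4 = 17/36 ≈ $0.47

$0.47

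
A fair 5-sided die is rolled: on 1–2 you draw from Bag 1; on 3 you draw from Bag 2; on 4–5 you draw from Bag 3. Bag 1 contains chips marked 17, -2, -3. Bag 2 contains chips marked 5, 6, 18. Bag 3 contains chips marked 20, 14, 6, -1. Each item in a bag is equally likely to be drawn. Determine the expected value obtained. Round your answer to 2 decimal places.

E[X | Bag 1] = (17 − 2 − 3)/3 = 4
E[X | Bag 2] = (5 + 6 + 18)/3 = 29/3
E[X | Bag 3] = (20 + 14 + 6 − 1)/4 = 39/4
E[X] = (2/5)·4 + (1/5)·29/3 + (2/5)·39/4 = 223/30 ≈ 7.43

7.43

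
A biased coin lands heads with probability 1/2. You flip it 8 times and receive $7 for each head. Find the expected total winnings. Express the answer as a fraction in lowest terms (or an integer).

E[#heads] = 8·1/2 = 4 (linearity over flips).
E[winnings] = 7·4 = 28.

$28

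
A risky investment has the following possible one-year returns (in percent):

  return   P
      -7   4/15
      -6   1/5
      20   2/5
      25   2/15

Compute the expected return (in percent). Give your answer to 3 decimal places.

8.267

E[X] = (4/15)·(-7) + (1/5)·(-6) + (2/5)·20 + (2/15)·25
     = 124/15 ≈ 8.267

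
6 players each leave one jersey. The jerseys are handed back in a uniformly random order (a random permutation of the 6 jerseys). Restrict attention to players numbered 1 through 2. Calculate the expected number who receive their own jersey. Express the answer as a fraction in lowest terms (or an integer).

1/3

Let Xᵢ = 1 if person i gets their own jersey. For each i, P(Xᵢ=1) = 1/6.
By linearity of expectation, E[X₁+…+X_2] = 2·(1/6) = 1/3.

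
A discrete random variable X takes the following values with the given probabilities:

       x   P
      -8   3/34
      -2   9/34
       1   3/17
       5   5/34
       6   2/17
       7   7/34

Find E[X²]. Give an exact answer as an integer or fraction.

423/17

E[X²] = (3/34)·64 + (9/34)·4 + (3/17)·1 + (5/34)·25 + (2/17)·36 + (7/34)·49
     = 423/17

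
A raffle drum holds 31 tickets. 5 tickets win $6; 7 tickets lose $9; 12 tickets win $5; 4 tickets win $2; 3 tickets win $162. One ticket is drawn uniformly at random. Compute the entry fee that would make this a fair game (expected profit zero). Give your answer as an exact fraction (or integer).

521/31 dollars

E[payout] = (5/31)·6 + (7/31)·(-9) + (12/31)·5 + (4/31)·2 + (3/31)·162 = 521/31
Fair fee = E[payout] = 521/31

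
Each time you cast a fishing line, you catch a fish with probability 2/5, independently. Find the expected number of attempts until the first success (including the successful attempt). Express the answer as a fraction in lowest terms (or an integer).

5/2

For a geometric distribution, E[trials] = 1/p = 1/(2/5) = 5/2.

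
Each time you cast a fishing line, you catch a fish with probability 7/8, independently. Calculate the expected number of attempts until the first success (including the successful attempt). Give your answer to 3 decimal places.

For a geometric distribution, E[trials] = 1/p = 1/(7/8) = 8/7.
≈ 1.143

1.143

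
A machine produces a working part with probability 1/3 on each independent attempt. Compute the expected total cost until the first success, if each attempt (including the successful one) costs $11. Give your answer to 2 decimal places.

$33.00

E[#attempts] = 1/p = 3; E[cost] = 11·3 = 33.
≈ 33.00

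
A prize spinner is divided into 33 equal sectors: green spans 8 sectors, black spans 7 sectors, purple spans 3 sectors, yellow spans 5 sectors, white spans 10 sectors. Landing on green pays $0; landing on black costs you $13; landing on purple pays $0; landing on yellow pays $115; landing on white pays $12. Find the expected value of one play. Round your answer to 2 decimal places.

$18.30

E[payout] = (8/33)·0 + (7/33)·(-13) + (3/33)·0 + (5/33)·115 + (10/33)·12 = 604/33
≈ $18.30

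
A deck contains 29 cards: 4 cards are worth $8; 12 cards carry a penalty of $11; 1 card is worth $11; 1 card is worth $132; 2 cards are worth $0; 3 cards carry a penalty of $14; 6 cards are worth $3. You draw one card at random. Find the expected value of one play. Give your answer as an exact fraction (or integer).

19/29 dollars

E[payout] = (4/29)·8 + (12/29)·(-11) + (1/29)·11 + (1/29)·132 + (2/29)·0 + (3/29)·(-14) + (6/29)·3 = 19/29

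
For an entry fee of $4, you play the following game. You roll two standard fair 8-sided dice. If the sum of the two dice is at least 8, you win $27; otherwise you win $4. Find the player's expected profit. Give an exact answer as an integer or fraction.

E[payout] = (21/64)·4 + (43/64)·27 = 1245/64
Expected profit = 1245/64 − 4 = 989/64

989/64 dollars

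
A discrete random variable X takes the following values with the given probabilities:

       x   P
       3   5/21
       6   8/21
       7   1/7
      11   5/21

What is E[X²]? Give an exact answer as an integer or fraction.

155/3

E[X²] = (5/21)·9 + (8/21)·36 + (1/7)·49 + (5/21)·121
     = 155/3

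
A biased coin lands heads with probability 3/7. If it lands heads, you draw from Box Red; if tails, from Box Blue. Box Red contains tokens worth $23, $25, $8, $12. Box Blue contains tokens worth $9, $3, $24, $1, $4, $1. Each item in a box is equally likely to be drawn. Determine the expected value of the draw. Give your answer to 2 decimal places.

$11.29

E[X | Box Red] = (23 + 25 + 8 + 12)/4 = 17
E[X | Box Blue] = (9 + 3 + 24 + 1 + 4 + 1)/6 = 7
E[X] = (3/7)·17 + (4/7)·7 = 79/7 ≈ 11.29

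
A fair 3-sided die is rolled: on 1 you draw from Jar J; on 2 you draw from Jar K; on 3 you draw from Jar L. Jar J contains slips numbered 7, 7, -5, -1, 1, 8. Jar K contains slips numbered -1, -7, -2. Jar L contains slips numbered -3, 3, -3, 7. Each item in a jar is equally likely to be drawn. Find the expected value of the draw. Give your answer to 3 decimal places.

0.167

E[X | Jar J] = (7 + 7 − 5 − 1 + 1 + 8)/6 = 17/6
E[X | Jar K] = (-1 − 7 − 2)/3 = -10/3
E[X | Jar L] = (-3 + 3 − 3 + 7)/4 = 1
E[X] = (1/3)·17/6 + (1/3)·(-10/3) + (1/3)·1 = 1/6 ≈ 0.167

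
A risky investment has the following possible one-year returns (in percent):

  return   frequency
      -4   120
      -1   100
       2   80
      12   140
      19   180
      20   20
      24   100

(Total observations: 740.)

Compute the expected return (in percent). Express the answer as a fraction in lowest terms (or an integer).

374/37

Total = 740, so P(return=-4) = 120/740, etc.
E[X] = (6/37)·(-4) + (5/37)·(-1) + (4/37)·2 + (7/37)·12 + (9/37)·19 + (1/37)·20 + (5/37)·24
     = 374/37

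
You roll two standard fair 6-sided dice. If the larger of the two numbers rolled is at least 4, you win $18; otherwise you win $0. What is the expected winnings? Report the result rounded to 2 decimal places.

E[payout] = (1/4)·0 + (3/4)·18 = 27/2
≈ $13.50

$13.50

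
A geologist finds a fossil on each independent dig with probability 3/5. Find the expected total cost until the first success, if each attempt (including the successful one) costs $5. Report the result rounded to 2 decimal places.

E[#attempts] = 1/p = 5/3; E[cost] = 5·5/3 = 25/3.
≈ 8.33

$8.33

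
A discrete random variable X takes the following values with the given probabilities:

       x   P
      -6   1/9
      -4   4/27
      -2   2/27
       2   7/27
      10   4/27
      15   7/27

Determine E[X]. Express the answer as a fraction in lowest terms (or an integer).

E[X] = (1/9)·(-6) + (4/27)·(-4) + (2/27)·(-2) + (7/27)·2 + (4/27)·10 + (7/27)·15
     = 121/27

121/27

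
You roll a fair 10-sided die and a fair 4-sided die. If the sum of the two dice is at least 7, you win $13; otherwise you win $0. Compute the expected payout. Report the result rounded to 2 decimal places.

$8.45

E[payout] = (7/20)·0 + (13/20)·13 = 169/20
≈ $8.45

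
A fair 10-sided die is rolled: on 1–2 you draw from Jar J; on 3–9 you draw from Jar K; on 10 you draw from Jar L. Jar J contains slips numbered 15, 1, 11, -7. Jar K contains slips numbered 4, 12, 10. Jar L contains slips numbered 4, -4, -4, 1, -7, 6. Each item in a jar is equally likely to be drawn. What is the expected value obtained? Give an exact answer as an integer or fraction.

7

E[X | Jar J] = (15 + 1 + 11 − 7)/4 = 5
E[X | Jar K] = (4 + 12 + 10)/3 = 26/3
E[X | Jar L] = (4 − 4 − 4 + 1 − 7 + 6)/6 = -2/3
E[X] = (1/5)·5 + (7/10)·26/3 + (1/10)·(-2/3) = 7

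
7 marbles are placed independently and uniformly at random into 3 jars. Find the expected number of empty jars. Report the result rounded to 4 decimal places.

Let Xⱼ=1 if jar j is empty. P(Xⱼ=1) = ((3-1)/3)^7 = 128/2187.
By linearity, E[#empty] = 3·128/2187 = 128/729.
≈ 0.1756

0.1756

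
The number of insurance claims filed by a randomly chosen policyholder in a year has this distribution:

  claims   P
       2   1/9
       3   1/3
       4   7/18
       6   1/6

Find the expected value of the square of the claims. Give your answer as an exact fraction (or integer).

E[X²] = (1/9)·4 + (1/3)·9 + (7/18)·16 + (1/6)·36
     = 47/3

47/3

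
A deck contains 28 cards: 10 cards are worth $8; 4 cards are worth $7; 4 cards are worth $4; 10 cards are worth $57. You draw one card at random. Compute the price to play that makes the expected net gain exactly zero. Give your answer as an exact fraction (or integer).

347/14 dollars

E[payout] = (10/28)·8 + (4/28)·7 + (4/28)·4 + (10/28)·57 = 347/14
Fair fee = E[payout] = 347/14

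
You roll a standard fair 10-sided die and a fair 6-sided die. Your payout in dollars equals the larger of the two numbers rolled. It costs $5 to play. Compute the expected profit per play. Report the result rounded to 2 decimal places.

Distribution of the larger of the two numbers rolled: 1 w.p. 1/60, 2 w.p. 1/20, 3 w.p. 1/12, 4 w.p. 7/60, 5 w.p. 3/20, 6 w.p. 11/60, …
E[payout] = (1/60)·1 + (1/20)·2 + (1/12)·3 + (7/60)·4 + (3/20)·5 + (11/60)·6 + (1/10)·7 + (1/10)·8 + (1/10)·9 + (1/10)·10 = 73/12
Expected profit = 73/12 − 5 = 13/12 ≈ $1.08

$1.08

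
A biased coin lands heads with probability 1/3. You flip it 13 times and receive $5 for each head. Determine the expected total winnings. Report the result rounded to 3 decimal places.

E[#heads] = 13·1/3 = 13/3 (linearity over flips).
E[winnings] = 5·13/3 = 65/3.
≈ 21.667

$21.667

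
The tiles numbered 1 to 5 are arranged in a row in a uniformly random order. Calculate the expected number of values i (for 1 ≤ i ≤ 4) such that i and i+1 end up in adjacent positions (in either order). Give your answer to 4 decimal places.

1.6000

For each i ∈ {1,…,4}, let Xᵢ = 1 if i and i+1 are adjacent. P(Xᵢ=1) = 2·(5−1)!/5! = 2/5.
By linearity, E[ΣXᵢ] = (4)·(2/5) = 8/5.
≈ 1.6000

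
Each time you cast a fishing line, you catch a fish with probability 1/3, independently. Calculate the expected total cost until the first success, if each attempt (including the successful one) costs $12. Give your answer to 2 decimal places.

$36.00

E[#attempts] = 1/p = 3; E[cost] = 12·3 = 36.
≈ 36.00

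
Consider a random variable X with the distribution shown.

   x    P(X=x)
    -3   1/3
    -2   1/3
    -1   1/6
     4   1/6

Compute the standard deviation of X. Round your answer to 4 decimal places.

2.4095

E[X] = -7/6, E[X²] = 43/6
Var(X) = E[X²] − (E[X])² = 43/6 − 49/36 = 209/36
SD(X) = √(209/36) ≈ 2.4095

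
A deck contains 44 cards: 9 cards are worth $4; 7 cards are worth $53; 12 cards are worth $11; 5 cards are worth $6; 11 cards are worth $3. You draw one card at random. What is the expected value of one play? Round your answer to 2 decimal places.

$13.68

E[payout] = (9/44)·4 + (7/44)·53 + (12/44)·11 + (5/44)·6 + (11/44)·3 = 301/22
≈ $13.68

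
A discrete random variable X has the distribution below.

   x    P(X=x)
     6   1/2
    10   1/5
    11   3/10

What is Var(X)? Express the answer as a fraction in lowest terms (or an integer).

541/100

E[X] = (1/2)·6 + (1/5)·10 + (3/10)·11 = 83/10
E[X²] = (1/2)·36 + (1/5)·100 + (3/10)·121 = 743/10
Var(X) = 743/10 − (83/10)² = 541/100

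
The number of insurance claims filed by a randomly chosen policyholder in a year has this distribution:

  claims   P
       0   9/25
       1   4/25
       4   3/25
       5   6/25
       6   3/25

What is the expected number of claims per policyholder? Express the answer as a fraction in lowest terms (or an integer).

E[X] = (9/25)·0 + (4/25)·1 + (3/25)·4 + (6/25)·5 + (3/25)·6
     = 64/25

64/25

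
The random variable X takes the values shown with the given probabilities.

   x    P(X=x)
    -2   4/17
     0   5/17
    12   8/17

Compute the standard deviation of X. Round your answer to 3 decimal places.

6.474

E[X] = 88/17, E[X²] = 1168/17
Var(X) = E[X²] − (E[X])² = 1168/17 − 7744/289 = 12112/289
SD(X) = √(12112/289) ≈ 6.474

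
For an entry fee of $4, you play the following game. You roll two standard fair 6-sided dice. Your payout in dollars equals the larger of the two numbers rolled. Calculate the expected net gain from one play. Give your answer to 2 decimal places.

$0.47

Distribution of the larger of the two numbers rolled: 1 w.p. 1/36, 2 w.p. 1/12, 3 w.p. 5/36, 4 w.p. 7/36, 5 w.p. 1/4, 6 w.p. 11/36
E[payout] = (1/36)·1 + (1/12)·2 + (5/36)·3 + (7/36)·4 + (1/4)·5 + (11/36)·6 = 161/36
Expected profit = 161/36 − 4 = 17/36 ≈ $0.47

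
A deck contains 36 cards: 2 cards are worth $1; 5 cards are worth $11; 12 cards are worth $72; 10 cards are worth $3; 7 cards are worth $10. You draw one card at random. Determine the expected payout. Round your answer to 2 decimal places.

E[payout] = (2/36)·1 + (5/36)·11 + (12/36)·72 + (10/36)·3 + (7/36)·10 = 1021/36
≈ $28.36

$28.36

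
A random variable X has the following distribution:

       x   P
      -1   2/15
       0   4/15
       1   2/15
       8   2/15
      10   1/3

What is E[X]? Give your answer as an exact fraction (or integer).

E[X] = (2/15)·(-1) + (4/15)·0 + (2/15)·1 + (2/15)·8 + (1/3)·10
     = 22/5

22/5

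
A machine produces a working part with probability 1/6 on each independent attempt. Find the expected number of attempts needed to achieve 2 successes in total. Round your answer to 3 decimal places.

12.000

By linearity (sum of 2 independent geometric waits), E[trials] = 2/p = 2/(1/6) = 12.
≈ 12.000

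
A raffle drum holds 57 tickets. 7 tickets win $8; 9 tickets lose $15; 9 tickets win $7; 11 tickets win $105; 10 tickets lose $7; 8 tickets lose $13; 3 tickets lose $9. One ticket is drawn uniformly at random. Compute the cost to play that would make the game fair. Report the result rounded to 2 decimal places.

$16.46

E[payout] = (7/57)·8 + (9/57)·(-15) + (9/57)·7 + (11/57)·105 + (10/57)·(-7) + (8/57)·(-13) + (3/57)·(-9) = 938/57
Fair fee = E[payout] = 938/57 ≈ $16.46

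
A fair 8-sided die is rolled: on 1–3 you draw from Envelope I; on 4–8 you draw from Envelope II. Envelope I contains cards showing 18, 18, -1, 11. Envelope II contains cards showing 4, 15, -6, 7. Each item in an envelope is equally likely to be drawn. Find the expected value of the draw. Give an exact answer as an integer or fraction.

119/16

E[X | Envelope I] = (18 + 18 − 1 + 11)/4 = 23/2
E[X | Envelope II] = (4 + 15 − 6 + 7)/4 = 5
E[X] = (3/8)·23/2 + (5/8)·5 = 119/16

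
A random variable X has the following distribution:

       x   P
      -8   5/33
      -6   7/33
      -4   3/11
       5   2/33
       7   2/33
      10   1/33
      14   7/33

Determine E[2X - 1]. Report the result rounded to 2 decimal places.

-0.15

E[2x-1] = (5/33)·(-17) + (7/33)·(-13) + (3/11)·(-9) + (2/33)·9 + (2/33)·13 + (1/33)·19 + (7/33)·27
     = -5/33 ≈ -0.15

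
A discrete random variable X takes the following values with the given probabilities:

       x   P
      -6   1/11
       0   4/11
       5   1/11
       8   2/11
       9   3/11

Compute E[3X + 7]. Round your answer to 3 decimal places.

E[3x+7] = (1/11)·(-11) + (4/11)·7 + (1/11)·22 + (2/11)·31 + (3/11)·34
     = 203/11 ≈ 18.455

18.455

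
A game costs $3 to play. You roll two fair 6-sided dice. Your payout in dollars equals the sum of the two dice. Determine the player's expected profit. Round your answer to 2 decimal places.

Distribution of the sum of the two dice: 2 w.p. 1/36, 3 w.p. 1/18, 4 w.p. 1/12, 5 w.p. 1/9, 6 w.p. 5/36, 7 w.p. 1/6, …
E[payout] = (1/36)·2 + (1/18)·3 + (1/12)·4 + (1/9)·5 + (5/36)·6 + (1/6)·7 + (5/36)·8 + (1/9)·9 + (1/12)·10 + (1/18)·11 + (1/36)·12 = 7
Expected profit = 7 − 3 = 4 ≈ $4.00

$4.00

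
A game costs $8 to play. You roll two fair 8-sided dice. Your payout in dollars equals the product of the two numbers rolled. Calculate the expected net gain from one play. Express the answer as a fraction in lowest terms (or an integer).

Distribution of the product of the two numbers rolled: 1 w.p. 1/64, 2 w.p. 1/32, 3 w.p. 1/32, 4 w.p. 3/64, 5 w.p. 1/32, 6 w.p. 1/16, …
E[payout] = (1/64)·1 + (1/32)·2 + (1/32)·3 + (3/64)·4 + (1/32)·5 + (1/16)·6 + (1/32)·7 + (1/16)·8 + (1/64)·9 + (1/32)·10 + (1/16)·12 + (1/32)·14 + (1/32)·15 + (3/64)·16 + (1/32)·18 + (1/32)·20 + (1/32)·21 + (1/16)·24 + (1/64)·25 + (1/32)·28 + (1/32)·30 + (1/32)·32 + (1/32)·35 + (1/64)·36 + (1/32)·40 + (1/32)·42 + (1/32)·48 + (1/64)·49 + (1/32)·56 + (1/64)·64 = 81/4
Expected profit = 81/4 − 8 = 49/4

49/4 dollars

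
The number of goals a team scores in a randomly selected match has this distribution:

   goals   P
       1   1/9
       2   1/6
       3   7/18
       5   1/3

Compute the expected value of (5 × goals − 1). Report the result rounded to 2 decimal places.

E[5x-1] = (1/9)·4 + (1/6)·9 + (7/18)·14 + (1/3)·24
     = 277/18 ≈ 15.39

15.39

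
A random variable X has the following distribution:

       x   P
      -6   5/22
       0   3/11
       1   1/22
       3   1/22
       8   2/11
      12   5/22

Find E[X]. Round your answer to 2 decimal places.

3.00

E[X] = (5/22)·(-6) + (3/11)·0 + (1/22)·1 + (1/22)·3 + (2/11)·8 + (5/22)·12
     = 3 ≈ 3.00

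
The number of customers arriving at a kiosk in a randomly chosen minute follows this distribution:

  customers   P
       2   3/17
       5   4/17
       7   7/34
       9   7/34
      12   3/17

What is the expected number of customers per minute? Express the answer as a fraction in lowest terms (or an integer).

118/17

E[X] = (3/17)·2 + (4/17)·5 + (7/34)·7 + (7/34)·9 + (3/17)·12
     = 118/17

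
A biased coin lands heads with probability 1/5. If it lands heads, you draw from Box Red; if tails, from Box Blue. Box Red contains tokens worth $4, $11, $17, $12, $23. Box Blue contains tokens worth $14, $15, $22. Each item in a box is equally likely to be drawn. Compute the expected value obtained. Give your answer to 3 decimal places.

E[X | Box Red] = (4 + 11 + 17 + 12 + 23)/5 = 67/5
E[X | Box Blue] = (14 + 15 + 22)/3 = 17
E[X] = (1/5)·67/5 + (4/5)·17 = 407/25 ≈ 16.280

$16.280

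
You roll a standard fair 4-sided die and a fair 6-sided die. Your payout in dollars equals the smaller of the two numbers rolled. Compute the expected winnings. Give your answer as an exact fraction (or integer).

Distribution of the smaller of the two numbers rolled: 1 w.p. 3/8, 2 w.p. 7/24, 3 w.p. 5/24, 4 w.p. 1/8
E[payout] = (3/8)·1 + (7/24)·2 + (5/24)·3 + (1/8)·4 = 25/12

25/12 dollars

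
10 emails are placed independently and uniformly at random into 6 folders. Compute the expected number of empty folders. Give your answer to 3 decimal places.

0.969

Let Xⱼ=1 if folder j is empty. P(Xⱼ=1) = ((6-1)/6)^10 = 9765625/60466176.
By linearity, E[#empty] = 6·9765625/60466176 = 9765625/10077696.
≈ 0.969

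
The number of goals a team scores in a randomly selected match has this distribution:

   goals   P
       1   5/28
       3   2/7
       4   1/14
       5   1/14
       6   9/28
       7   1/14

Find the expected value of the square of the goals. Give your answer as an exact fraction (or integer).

E[X²] = (5/28)·1 + (2/7)·9 + (1/14)·16 + (1/14)·25 + (9/28)·36 + (1/14)·49
     = 83/4

83/4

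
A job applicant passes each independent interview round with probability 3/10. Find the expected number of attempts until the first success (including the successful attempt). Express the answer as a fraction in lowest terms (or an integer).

For a geometric distribution, E[trials] = 1/p = 1/(3/10) = 10/3.

10/3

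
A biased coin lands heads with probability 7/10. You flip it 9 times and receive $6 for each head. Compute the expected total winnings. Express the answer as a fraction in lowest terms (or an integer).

189/5 dollars

E[#heads] = 9·7/10 = 63/10 (linearity over flips).
E[winnings] = 6·63/10 = 189/5.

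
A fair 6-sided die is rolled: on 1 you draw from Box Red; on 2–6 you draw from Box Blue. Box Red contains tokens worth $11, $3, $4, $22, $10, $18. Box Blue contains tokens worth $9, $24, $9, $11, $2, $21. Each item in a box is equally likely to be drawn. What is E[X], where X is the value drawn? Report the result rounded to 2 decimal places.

$12.44

E[X | Box Red] = (11 + 3 + 4 + 22 + 10 + 18)/6 = 34/3
E[X | Box Blue] = (9 + 24 + 9 + 11 + 2 + 21)/6 = 38/3
E[X] = (1/6)·34/3 + (5/6)·38/3 = 112/9 ≈ 12.44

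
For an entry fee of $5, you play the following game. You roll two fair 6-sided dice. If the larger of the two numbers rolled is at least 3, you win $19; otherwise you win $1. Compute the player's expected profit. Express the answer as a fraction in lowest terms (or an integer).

E[payout] = (1/9)·1 + (8/9)·19 = 17
Expected profit = 17 − 5 = 12

$12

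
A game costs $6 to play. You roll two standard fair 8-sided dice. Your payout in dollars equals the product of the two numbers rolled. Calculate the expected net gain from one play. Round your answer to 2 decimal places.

Distribution of the product of the two numbers rolled: 1 w.p. 1/64, 2 w.p. 1/32, 3 w.p. 1/32, 4 w.p. 3/64, 5 w.p. 1/32, 6 w.p. 1/16, …
E[payout] = (1/64)·1 + (1/32)·2 + (1/32)·3 + (3/64)·4 + (1/32)·5 + (1/16)·6 + (1/32)·7 + (1/16)·8 + (1/64)·9 + (1/32)·10 + (1/16)·12 + (1/32)·14 + (1/32)·15 + (3/64)·16 + (1/32)·18 + (1/32)·20 + (1/32)·21 + (1/16)·24 + (1/64)·25 + (1/32)·28 + (1/32)·30 + (1/32)·32 + (1/32)·35 + (1/64)·36 + (1/32)·40 + (1/32)·42 + (1/32)·48 + (1/64)·49 + (1/32)·56 + (1/64)·64 = 81/4
Expected profit = 81/4 − 6 = 57/4 ≈ $14.25

$14.25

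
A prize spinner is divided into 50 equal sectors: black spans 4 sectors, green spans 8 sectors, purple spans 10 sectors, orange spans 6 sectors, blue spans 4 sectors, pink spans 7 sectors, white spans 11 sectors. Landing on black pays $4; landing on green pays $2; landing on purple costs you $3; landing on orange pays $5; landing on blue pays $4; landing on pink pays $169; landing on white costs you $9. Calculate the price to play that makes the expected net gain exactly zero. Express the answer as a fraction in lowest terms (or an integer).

E[payout] = (4/50)·4 + (8/50)·2 + (10/50)·(-3) + (6/50)·5 + (4/50)·4 + (7/50)·169 + (11/50)·(-9) = 566/25
Fair fee = E[payout] = 566/25

566/25 dollars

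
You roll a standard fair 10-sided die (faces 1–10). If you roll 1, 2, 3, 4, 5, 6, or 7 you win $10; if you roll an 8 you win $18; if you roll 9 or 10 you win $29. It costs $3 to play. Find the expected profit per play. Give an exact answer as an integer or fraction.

58/5 dollars

E[payout] = (7/10)·10 + (1/10)·18 + (1/5)·29 = 73/5
Expected profit = 73/5 − 3 = 58/5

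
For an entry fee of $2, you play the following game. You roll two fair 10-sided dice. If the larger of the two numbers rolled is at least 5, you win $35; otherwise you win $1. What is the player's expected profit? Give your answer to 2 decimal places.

$27.56

E[payout] = (4/25)·1 + (21/25)·35 = 739/25
Expected profit = 739/25 − 2 = 689/25 ≈ $27.56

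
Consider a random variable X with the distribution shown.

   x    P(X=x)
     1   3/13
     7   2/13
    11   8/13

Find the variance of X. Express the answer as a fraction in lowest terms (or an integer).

2872/169

E[X] = (3/13)·1 + (2/13)·7 + (8/13)·11 = 105/13
E[X²] = (3/13)·1 + (2/13)·49 + (8/13)·121 = 1069/13
Var(X) = 1069/13 − (105/13)² = 2872/169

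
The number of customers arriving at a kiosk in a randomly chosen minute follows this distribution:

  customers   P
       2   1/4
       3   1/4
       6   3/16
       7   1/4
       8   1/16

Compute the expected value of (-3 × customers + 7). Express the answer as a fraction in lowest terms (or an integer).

E[-3x+7] = (1/4)·1 + (1/4)·(-2) + (3/16)·(-11) + (1/4)·(-14) + (1/16)·(-17)
     = -55/8

-55/8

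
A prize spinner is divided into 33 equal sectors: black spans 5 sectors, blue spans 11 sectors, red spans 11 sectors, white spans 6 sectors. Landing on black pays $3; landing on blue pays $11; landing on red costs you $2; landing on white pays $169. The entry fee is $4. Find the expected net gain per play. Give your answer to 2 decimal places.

E[payout] = (5/33)·3 + (11/33)·11 + (11/33)·(-2) + (6/33)·169 = 376/11
Expected profit = 376/11 − 4 = 332/11 ≈ $30.18

$30.18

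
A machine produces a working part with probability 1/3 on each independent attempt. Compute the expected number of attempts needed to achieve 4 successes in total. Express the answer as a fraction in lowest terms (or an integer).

By linearity (sum of 4 independent geometric waits), E[trials] = 4/p = 4/(1/3) = 12.

12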